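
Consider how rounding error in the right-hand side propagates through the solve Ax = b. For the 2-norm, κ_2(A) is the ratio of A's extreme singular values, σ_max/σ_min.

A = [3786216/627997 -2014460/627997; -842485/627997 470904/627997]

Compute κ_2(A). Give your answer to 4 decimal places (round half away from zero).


225.2500

form AᵀA = [8950156201/234610489 -4773295800/234610489; -4773295800/234610489 2545984336/234610489] with trace 39779033/811801 and determinant 38416/811801
λ_max, λ_min = (39779033/811801 ± √1582246721826225/659020863601)/2 = 49, 784/811801
so κ_2 = √(49 / (784/811801)) = 225.2500


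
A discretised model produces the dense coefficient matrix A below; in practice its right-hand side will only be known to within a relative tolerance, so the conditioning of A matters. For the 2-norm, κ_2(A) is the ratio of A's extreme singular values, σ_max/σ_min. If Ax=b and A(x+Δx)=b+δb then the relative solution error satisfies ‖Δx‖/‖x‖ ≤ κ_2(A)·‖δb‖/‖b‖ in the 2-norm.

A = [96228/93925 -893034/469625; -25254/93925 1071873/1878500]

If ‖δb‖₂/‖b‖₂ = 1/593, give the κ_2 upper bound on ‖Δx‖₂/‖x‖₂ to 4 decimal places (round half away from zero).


0.1165

AᵀA = [15836148/14115049 -296646867/141150490; -296646867/141150490 22254507729/5646019600]; tr = 98923761/19536400, det = 6561/1221025
solving λ² − 98923761/19536400·λ + 6561/1221025 = 0 gives λ = 81/16, 1296/1221025
so κ_2 = √((81/16) / (1296/1221025)) = 69.0625
worst-case relative error ≤ 69.0625 × 1/593 = 0.1165


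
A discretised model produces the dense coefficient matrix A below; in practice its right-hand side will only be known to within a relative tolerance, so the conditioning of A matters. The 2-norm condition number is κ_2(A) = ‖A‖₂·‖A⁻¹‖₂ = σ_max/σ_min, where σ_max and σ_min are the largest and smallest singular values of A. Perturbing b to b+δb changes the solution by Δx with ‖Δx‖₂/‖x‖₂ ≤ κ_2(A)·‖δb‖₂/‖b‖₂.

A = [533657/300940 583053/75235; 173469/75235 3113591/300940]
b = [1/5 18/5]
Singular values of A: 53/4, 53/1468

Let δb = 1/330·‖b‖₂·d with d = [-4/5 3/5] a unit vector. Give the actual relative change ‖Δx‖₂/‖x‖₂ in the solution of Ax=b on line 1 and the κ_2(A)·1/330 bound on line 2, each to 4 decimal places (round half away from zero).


largest singular value 53/4, smallest 53/1468
κ_2(A) = (53/4) / (53/1468) = 367.0000
bound on ‖Δx‖/‖x‖: κ·ε = 367.0000·1/330 = 1.1121
solve Ax = b  →  x = [-53.9954 12.3810]
2-norm of b is 3.6056; of x, 55.3967
re-solving with b+δb shifts x by Δx of norm 0.3026
realised ‖Δx‖/‖x‖ = 0.0055
so the bound overstates the realised error by a factor of ≈ 203.5767 (computed from the unrounded values)

0.0055
1.1121


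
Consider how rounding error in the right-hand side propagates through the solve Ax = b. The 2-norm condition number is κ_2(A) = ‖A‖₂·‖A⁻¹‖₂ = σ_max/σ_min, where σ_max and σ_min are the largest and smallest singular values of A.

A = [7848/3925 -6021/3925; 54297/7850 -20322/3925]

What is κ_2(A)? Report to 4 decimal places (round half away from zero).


AᵀA = [25556229/492980 -4791717/123245; -4791717/123245 3593889/123245]; tr = 7986357/98596, det = 6561/98596
solving λ² − 7986357/98596·λ + 6561/98596 = 0 gives λ = 81, 81/98596
κ_2(A) = √(λ_max/λ_min) = √(81 / (81/98596)) = 314.0000

314.0000


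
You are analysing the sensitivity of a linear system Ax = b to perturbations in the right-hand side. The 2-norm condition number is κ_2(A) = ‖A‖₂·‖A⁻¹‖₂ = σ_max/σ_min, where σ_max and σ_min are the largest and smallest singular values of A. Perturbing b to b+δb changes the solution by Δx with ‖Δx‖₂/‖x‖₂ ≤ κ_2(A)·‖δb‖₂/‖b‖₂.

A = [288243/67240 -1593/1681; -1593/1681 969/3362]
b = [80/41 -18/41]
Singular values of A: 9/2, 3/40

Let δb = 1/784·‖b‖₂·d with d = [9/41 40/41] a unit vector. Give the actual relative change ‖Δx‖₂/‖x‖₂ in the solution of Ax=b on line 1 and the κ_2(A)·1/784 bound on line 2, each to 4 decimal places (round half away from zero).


largest singular value 9/2, smallest 3/40
condition number: (9/2) ÷ (3/40) = 60.0000
bound on ‖Δx‖/‖x‖: κ·ε = 60.0000·1/784 = 0.0765
solve Ax = b  →  x = [0.4336 -0.0976]
‖b‖₂ = 2.0000 and ‖x‖₂ = 0.4444
re-solving with b+δb shifts x by Δx of norm 0.0340
relative error = 0.0765
realised/bound = 1 exactly: the bound is attained for this b and d

0.0765
0.0765


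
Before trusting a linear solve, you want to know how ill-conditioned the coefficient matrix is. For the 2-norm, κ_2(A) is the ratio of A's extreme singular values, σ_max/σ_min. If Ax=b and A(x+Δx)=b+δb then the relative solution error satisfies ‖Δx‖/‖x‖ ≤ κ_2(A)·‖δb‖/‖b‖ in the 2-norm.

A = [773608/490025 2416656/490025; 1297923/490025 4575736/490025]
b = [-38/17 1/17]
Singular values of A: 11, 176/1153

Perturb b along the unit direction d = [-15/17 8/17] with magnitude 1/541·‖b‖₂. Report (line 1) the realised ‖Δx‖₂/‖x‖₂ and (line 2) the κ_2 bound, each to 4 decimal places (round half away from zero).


largest singular value 11, smallest 176/1153
κ_2(A) = 11 / (176/1153) = 72.0625
perturbation bound = 72.0625·1/541 = 0.1332
solve Ax = b  →  x = [-12.6036 3.5814]
2-norm of b is 2.2361; of x, 13.1026
with δb = [-0.0036 0.0019], A·Δx = δb → ‖Δx‖ = 0.0271
relative error = 0.0021
so the bound overstates the realised error by a factor of ≈ 64.4562 (computed from the unrounded values)

0.0021
0.1332


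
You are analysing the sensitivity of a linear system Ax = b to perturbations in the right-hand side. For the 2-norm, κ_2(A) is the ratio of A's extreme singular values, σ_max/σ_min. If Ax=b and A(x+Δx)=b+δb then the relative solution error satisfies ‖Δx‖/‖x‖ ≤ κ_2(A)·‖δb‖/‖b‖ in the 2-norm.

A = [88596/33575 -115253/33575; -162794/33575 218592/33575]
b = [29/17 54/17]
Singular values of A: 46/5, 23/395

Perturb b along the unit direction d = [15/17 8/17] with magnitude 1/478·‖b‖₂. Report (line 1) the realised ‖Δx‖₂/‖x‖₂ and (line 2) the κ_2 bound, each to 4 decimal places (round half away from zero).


0.0025
0.3305

from the listed singular values, σ₁ = 46/5, σ_n = 23/395
κ = σ_max/σ_min = (46/5)/(23/395) = 158.0000
worst-case relative error ≤ 158.0000 × 1/478 = 0.3305
solve Ax = b  →  x = [41.0870 31.0870]
‖b‖₂ = 3.6056 and ‖x‖₂ = 51.5222
re-solving with b+δb shifts x by Δx of norm 0.1295
relative error = 0.0025
tightness: 0.0025 against a bound of 0.3305 (unrounded ratio ≈ 0.0076)


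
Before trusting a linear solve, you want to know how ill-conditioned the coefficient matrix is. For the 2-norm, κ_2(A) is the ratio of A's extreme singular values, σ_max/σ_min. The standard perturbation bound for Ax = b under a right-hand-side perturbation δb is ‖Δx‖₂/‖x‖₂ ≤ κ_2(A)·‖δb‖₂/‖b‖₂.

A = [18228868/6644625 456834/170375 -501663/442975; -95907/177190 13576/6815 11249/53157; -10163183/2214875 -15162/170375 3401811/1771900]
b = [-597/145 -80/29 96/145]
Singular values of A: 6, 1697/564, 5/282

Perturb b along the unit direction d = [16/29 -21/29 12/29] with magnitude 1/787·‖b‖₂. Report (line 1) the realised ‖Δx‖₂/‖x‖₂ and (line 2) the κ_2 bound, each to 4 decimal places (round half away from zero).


σ_max = 6, σ_min = 5/282
κ = σ_max/σ_min = 6/(5/282) = 338.4000
bound on ‖Δx‖/‖x‖: κ·ε = 338.4000·1/787 = 0.4300
solve Ax = b  →  x = [-0.0995 -1.4162 0.0414]
‖b‖₂ = 5.0000 and ‖x‖₂ = 1.4203
Δx = A⁻¹·δb where δb = 1/787·5.0000·d; ‖Δx‖ = 0.3583
realised ‖Δx‖/‖x‖ = 0.2523
tightness: 0.2523 against a bound of 0.4300 (unrounded ratio ≈ 0.5867)

0.2523
0.4300


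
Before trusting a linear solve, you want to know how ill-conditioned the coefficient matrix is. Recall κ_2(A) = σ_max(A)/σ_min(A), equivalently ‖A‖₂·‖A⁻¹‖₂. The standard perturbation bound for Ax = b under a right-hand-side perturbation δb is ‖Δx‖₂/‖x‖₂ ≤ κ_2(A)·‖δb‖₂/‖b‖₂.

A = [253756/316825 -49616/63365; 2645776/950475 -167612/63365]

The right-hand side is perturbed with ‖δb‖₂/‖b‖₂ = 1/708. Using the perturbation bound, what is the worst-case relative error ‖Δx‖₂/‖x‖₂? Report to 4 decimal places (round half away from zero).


0.3703

M = AᵀA = [12127455376/1445444361 -3849879040/481814787; -3849879040/481814787 1222221200/160604929]. tr(M)=27499936/1718721, det(M)=6400/1718721
λ_max, λ_min = (27499936/1718721 ± √756202480746496/2954001875841)/2 = 16, 400/1718721
so κ_2 = √(16 / (400/1718721)) = 262.2000
perturbation bound = 262.2000·1/708 = 0.3703


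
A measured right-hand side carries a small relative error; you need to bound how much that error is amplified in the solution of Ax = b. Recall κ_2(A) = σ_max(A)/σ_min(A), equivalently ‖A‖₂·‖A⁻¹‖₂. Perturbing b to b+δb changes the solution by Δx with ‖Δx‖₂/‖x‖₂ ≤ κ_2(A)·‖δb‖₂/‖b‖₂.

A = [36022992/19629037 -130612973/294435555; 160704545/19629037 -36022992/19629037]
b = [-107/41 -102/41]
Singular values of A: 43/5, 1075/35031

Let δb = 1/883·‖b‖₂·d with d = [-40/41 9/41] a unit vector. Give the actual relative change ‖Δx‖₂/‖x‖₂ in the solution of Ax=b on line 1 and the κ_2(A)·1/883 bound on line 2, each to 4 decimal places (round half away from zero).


largest singular value 43/5, smallest 1075/35031
κ_2(A) = (43/5) / (1075/35031) = 280.2480
κ_2(A)·‖δb‖/‖b‖ = 0.3174
solve Ax = b  →  x = [13.9661 63.6609]
2-norm of b is 3.6056; of x, 65.1749
Δx = A⁻¹·δb where δb = 1/883·3.6056·d; ‖Δx‖ = 0.1331
dividing the unrounded norms, ‖Δx‖/‖x‖ = 0.0020
tightness: 0.0020 against a bound of 0.3174 (unrounded ratio ≈ 0.0064)

0.0020
0.3174


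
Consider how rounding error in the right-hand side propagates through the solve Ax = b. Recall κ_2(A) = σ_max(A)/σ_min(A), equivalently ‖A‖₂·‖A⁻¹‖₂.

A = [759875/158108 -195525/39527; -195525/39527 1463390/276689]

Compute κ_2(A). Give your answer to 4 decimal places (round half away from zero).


AᵀA = [1413900625/29724304 -2597549625/52017532; -2597549625/52017532 4773818725/91030681]; tr = 173201225/1731856, det = 390625/432964
solving λ² − 173201225/1731856·λ + 390625/432964 = 0 gives λ = 100, 15625/1731856
so κ_2 = √(100 / (15625/1731856)) = 105.2800

105.2800


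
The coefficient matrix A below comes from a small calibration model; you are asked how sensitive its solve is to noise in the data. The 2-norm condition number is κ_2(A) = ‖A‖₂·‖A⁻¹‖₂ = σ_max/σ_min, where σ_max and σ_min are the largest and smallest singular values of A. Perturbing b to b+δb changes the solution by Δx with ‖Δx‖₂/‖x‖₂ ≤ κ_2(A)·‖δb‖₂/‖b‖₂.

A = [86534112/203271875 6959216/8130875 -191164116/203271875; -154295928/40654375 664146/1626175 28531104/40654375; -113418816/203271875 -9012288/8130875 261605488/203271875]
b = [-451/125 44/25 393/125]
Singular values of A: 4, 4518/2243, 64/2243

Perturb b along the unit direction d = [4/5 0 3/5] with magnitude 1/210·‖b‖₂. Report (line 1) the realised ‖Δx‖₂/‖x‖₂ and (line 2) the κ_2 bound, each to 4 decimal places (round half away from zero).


σ_max = 4, σ_min = 64/2243
κ_2(A) = 4 / (64/2243) = 140.1875
κ_2(A)·‖δb‖/‖b‖ = 0.6676
solve Ax = b  →  x = [-7.4426 -25.6083 -22.8389]
‖b‖ = 5.0990, ‖x‖ = 35.1111
re-solving with b+δb shifts x by Δx of norm 0.8510
realised ‖Δx‖/‖x‖ = 0.0242
so the bound overstates the realised error by a factor of ≈ 27.5434 (computed from the unrounded values)

0.0242
0.6676


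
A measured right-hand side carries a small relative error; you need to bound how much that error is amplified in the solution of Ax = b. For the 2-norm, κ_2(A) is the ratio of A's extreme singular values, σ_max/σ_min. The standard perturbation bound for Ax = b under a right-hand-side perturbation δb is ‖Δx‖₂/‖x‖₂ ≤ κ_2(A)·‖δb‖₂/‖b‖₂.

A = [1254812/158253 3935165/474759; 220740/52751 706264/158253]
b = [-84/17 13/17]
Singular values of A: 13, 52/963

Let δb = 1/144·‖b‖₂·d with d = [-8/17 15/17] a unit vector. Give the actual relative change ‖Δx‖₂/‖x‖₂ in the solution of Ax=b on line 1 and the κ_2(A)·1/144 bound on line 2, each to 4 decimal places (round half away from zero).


0.0116
1.6719

from the listed singular values, σ₁ = 13, σ_n = 52/963
κ = σ_max/σ_min = 13/(52/963) = 240.7500
κ_2(A)·‖δb‖/‖b‖ = 1.6719
solve Ax = b  →  x = [-40.4436 38.0928]
‖b‖ = 5.0000, ‖x‖ = 55.5585
re-solving with b+δb shifts x by Δx of norm 0.6430
relative error = 0.0116
so the bound overstates the realised error by a factor of ≈ 144.4522 (computed from the unrounded values)


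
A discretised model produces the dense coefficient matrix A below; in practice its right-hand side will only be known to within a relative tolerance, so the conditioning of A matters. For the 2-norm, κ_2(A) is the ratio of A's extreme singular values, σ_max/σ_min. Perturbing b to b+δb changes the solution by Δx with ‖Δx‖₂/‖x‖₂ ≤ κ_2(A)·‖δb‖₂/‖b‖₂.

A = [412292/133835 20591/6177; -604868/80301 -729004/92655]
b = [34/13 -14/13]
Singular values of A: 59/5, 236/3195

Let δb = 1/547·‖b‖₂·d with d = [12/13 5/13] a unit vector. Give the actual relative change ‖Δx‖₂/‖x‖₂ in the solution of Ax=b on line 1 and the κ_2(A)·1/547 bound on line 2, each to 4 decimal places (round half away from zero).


0.0026
0.2920

from the listed singular values, σ₁ = 59/5, σ_n = 236/3195
κ = σ_max/σ_min = (59/5)/(236/3195) = 159.7500
perturbation bound = 159.7500·1/547 = 0.2920
solve Ax = b  →  x = [-19.4901 18.7960]
‖b‖₂ = 2.8284 and ‖x‖₂ = 27.0768
with δb = [0.0048 0.0020], A·Δx = δb → ‖Δx‖ = 0.0700
realised ‖Δx‖/‖x‖ = 0.0026
tightness: 0.0026 against a bound of 0.2920 (unrounded ratio ≈ 0.0089)


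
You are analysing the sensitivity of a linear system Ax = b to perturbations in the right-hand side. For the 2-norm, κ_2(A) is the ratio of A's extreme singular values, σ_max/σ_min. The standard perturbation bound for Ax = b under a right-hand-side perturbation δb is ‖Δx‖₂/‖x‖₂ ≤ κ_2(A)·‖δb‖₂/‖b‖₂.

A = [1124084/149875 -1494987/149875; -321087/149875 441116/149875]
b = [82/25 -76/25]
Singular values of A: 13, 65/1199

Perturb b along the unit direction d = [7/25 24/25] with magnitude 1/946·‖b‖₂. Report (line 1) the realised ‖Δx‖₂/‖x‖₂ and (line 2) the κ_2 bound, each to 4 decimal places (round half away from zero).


0.0024
0.2535

largest singular value 13, smallest 65/1199
κ_2(A) = 13 / (65/1199) = 239.8000
perturbation bound = 239.8000·1/946 = 0.2535
solve Ax = b  →  x = [-29.3292 -22.3815]
‖b‖ = 4.4721, ‖x‖ = 36.8936
with δb = [0.0013 0.0045], A·Δx = δb → ‖Δx‖ = 0.0872
dividing the unrounded norms, ‖Δx‖/‖x‖ = 0.0024
so the bound overstates the realised error by a factor of ≈ 107.2456 (computed from the unrounded values)


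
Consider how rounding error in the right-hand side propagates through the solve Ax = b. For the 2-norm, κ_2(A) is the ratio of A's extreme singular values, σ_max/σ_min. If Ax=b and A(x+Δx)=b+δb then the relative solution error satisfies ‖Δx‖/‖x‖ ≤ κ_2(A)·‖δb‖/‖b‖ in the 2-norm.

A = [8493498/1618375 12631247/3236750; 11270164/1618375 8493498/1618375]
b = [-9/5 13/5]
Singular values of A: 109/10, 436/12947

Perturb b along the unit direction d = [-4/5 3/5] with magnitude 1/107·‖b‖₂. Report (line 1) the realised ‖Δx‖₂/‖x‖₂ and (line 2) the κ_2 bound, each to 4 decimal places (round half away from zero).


σ_max = 109/10, σ_min = 436/12947
κ_2(A) = (109/10) / (436/12947) = 323.6750
worst-case relative error ≤ 323.6750 × 1/107 = 3.0250
solve Ax = b  →  x = [-53.3775 71.3229]
2-norm of b is 3.1623; of x, 89.0849
δb = ε·‖b‖·d = [-0.0236 0.0177]; solving A·Δx = δb gives ‖Δx‖ = 0.8776
relative error = 0.0099
realised/bound (from unrounded values) ≈ 0.0033

0.0099
3.0250


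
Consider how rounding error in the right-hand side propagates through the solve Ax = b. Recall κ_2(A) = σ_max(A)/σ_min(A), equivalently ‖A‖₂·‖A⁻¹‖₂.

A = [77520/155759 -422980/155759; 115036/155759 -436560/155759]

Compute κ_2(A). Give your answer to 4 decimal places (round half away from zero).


26.2000

form AᵀA = [22880656/28847641 -98703360/28847641; -98703360/28847641 439354000/28847641] with trace 274976/17161 and determinant 6400/17161
λ_max, λ_min = (274976/17161 ± √75172478976/294499921)/2 = 16, 400/17161
so κ_2 = √(16 / (400/17161)) = 26.2000


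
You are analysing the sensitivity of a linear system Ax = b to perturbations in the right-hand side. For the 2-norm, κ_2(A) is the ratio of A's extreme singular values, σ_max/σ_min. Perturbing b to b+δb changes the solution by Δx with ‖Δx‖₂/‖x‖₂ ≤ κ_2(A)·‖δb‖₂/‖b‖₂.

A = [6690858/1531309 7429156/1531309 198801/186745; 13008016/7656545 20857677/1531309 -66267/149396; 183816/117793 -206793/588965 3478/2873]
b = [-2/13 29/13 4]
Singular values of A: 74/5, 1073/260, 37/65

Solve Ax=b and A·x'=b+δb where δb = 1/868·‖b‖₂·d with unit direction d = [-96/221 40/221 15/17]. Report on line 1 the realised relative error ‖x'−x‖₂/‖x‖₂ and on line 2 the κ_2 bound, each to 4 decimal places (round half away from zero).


0.0013
0.0300

from the listed singular values, σ₁ = 74/5, σ_n = 37/65
κ_2(A) = (74/5) / (37/65) = 26.0000
κ_2(A)·‖δb‖/‖b‖ = 0.0300
solve Ax = b  →  x = [-2.3889 0.6760 6.5797]
2-norm of b is 4.5826; of x, 7.0325
δb = ε·‖b‖·d = [-0.0023 0.0010 0.0047]; solving A·Δx = δb gives ‖Δx‖ = 0.0093
dividing the unrounded norms, ‖Δx‖/‖x‖ = 0.0013
realised/bound (from unrounded values) ≈ 0.0440


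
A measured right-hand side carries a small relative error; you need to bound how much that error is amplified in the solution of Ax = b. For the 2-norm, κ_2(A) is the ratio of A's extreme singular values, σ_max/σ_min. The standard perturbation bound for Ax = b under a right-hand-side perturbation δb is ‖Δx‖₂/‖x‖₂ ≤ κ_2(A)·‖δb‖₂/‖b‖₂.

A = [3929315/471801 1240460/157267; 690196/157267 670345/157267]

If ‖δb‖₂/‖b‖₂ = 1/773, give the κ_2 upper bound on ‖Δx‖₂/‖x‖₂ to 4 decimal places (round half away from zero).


form AᵀA = [68259000121/770229009 21668395840/256743003; 21668395840/256743003 6879250625/85581001] with trace 154782706/915849 and determinant 714025/915849
char-poly roots: 169 and 4225/915849
κ_2(A) = √(λ_max/λ_min) = √(169 / (4225/915849)) = 191.4000
worst-case relative error ≤ 191.4000 × 1/773 = 0.2476

0.2476


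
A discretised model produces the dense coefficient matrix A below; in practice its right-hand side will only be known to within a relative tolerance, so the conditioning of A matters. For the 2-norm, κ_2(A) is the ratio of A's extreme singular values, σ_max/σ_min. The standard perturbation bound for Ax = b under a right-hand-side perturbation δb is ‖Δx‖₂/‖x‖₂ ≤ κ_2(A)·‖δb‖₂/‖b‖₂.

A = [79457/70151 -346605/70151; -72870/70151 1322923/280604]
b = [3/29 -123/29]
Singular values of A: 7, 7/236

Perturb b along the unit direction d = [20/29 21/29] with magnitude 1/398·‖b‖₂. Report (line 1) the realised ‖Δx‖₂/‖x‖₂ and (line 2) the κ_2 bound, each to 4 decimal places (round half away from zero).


0.0036
0.5930

largest singular value 7, smallest 7/236
condition number: 7 ÷ (7/236) = 236.0000
worst-case relative error ≤ 236.0000 × 1/398 = 0.5930
solve Ax = b  →  x = [-98.5819 -22.6202]
‖b‖ = 4.2426, ‖x‖ = 101.1438
Δx = A⁻¹·δb where δb = 1/398·4.2426·d; ‖Δx‖ = 0.3594
dividing the unrounded norms, ‖Δx‖/‖x‖ = 0.0036
realised/bound (from unrounded values) ≈ 0.0060


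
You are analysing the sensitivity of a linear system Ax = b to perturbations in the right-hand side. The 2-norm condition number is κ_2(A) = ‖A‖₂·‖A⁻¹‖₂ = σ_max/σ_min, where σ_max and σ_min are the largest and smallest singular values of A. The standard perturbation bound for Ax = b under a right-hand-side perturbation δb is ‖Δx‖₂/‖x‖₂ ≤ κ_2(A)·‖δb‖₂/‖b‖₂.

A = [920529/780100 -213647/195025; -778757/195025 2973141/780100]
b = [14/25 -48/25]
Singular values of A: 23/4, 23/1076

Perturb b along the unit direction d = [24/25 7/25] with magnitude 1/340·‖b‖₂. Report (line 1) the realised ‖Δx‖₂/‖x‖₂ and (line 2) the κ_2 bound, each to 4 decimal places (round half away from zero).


0.7912
0.7912

from the listed singular values, σ₁ = 23/4, σ_n = 23/1076
κ = σ_max/σ_min = (23/4)/(23/1076) = 269.0000
bound on ‖Δx‖/‖x‖: κ·ε = 269.0000·1/340 = 0.7912
solve Ax = b  →  x = [0.2519 -0.2399]
2-norm of b is 2.0000; of x, 0.3478
Δx = A⁻¹·δb where δb = 1/340·2.0000·d; ‖Δx‖ = 0.2752
realised ‖Δx‖/‖x‖ = 0.7912
realised/bound = 1 exactly: the bound is attained for this b and d


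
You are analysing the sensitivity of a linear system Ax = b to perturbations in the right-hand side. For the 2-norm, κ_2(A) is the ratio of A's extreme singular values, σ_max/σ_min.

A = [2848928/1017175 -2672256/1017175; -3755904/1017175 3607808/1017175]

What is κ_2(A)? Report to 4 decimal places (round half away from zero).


form AᵀA = [888928224256/41385799225 -33861832704/1655431969; -33861832704/1655431969 806289227776/41385799225] with trace 2015716352/49210225 and determinant 67108864/1230255625
char-poly roots: 1024/25 and 65536/49210225
so κ_2 = √((1024/25) / (65536/49210225)) = 175.3750

175.3750


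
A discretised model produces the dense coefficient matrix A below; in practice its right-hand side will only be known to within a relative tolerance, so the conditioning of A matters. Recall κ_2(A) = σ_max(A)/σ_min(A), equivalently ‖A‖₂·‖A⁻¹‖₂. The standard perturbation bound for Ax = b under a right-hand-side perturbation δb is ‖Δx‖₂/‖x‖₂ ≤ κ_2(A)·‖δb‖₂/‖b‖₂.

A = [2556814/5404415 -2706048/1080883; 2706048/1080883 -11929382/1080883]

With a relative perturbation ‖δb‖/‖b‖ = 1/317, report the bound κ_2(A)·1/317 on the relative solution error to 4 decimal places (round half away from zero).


AᵀA = [112792797316/17375194225 -100134600192/3475038845; -100134600192/3475038845 89014188388/695007769]; tr = 1390926536/10336225, det = 11316496/10336225
char-poly roots: 3364/25 and 3364/413449
κ = σ_max/σ_min = (58/5)/(58/643) = 128.6000
bound on ‖Δx‖/‖x‖: κ·ε = 128.6000·1/317 = 0.4057

0.4057


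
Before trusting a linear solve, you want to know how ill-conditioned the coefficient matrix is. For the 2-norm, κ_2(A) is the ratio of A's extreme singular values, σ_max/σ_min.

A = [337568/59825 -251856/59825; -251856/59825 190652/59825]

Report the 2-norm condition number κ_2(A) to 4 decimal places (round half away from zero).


form AᵀA = [35476719872/715806125 -26607075264/715806125; -26607075264/715806125 19955925968/715806125] with trace 11086529168/143161225 and determinant 239878144/3579030625
eigenvalues of AᵀA: λ = (tr ± √(tr²−4·det))/2 = 1936/25, 123904/143161225
σ_max=√(1936/25)=(44/5), σ_min=√(123904/143161225)=(352/11965) → κ = 299.1250

299.1250


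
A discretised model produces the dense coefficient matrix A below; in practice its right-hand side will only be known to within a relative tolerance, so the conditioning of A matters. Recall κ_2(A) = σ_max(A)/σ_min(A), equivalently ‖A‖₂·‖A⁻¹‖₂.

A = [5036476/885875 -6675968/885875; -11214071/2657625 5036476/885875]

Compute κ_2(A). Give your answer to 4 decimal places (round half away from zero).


265.7625

AᵀA = [14162008115209/282518825625 -6293978291204/94172941875; -6293978291204/94172941875 2797385569424/31390980625]; tr = 1573539129601/11300753025, det = 3102044416/11300753025
char-poly roots: 3481/25 and 891136/452030121
σ_max=√(3481/25)=(59/5), σ_min=√(891136/452030121)=(944/21261) → κ = 265.7625


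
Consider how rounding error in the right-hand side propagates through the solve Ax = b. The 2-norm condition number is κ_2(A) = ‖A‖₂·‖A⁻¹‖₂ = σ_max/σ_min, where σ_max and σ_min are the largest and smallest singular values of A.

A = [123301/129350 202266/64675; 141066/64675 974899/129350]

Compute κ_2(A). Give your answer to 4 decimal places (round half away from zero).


AᵀA = [22438249/3960100 19226592/990025; 19226592/990025 263686201/3960100]; tr = 5722489/79202, det = 83521/633616
solving λ² − 5722489/79202·λ + 83521/633616 = 0 gives λ = 289/4, 289/158404
σ_max=√(289/4)=(17/2), σ_min=√(289/158404)=(17/398) → κ = 199.0000

199.0000


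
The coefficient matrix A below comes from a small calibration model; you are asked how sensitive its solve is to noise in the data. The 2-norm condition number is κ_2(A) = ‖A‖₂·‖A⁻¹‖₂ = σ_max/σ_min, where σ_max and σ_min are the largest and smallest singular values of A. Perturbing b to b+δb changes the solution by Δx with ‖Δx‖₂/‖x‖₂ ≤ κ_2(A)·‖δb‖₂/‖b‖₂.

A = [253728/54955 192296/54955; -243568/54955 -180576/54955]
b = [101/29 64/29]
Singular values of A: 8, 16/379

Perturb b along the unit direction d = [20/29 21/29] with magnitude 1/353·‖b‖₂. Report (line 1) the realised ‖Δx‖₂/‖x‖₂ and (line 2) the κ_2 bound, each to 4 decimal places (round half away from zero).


σ_max = 8, σ_min = 16/379
κ = σ_max/σ_min = 8/(16/379) = 189.5000
worst-case relative error ≤ 189.5000 × 1/353 = 0.5368
solve Ax = b  →  x = [-56.7500 75.8750]
2-norm of b is 4.1231; of x, 94.7501
Δx = A⁻¹·δb where δb = 1/353·4.1231·d; ‖Δx‖ = 0.2767
realised ‖Δx‖/‖x‖ = 0.0029
so the bound overstates the realised error by a factor of ≈ 183.8422 (computed from the unrounded values)

0.0029
0.5368


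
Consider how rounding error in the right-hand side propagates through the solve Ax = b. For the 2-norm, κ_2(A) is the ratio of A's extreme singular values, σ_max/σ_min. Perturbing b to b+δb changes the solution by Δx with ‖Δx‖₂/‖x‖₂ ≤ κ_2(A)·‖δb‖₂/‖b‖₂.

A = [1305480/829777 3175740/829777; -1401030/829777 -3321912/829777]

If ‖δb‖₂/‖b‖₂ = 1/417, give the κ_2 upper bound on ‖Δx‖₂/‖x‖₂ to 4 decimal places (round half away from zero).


AᵀA = [4360479300/818703769 10463690160/818703769; 10463690160/818703769 25113464784/818703769]; tr = 174402036/4844401, det = 129600/4844401
λ_max, λ_min = (174402036/4844401 ± √30413558823466896/23468221048801)/2 = 36, 3600/4844401
κ_2(A) = √(λ_max/λ_min) = √(36 / (3600/4844401)) = 220.1000
κ_2(A)·‖δb‖/‖b‖ = 0.5278

0.5278


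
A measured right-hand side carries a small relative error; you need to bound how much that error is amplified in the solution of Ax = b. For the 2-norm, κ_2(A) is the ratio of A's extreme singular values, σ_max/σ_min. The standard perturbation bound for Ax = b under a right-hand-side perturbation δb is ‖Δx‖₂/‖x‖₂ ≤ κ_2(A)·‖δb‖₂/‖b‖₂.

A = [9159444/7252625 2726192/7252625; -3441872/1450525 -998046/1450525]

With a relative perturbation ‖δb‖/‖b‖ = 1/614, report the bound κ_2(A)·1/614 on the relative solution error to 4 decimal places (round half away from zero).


AᵀA = [1315077806224/182008890625 383560787232/182008890625; 383560787232/182008890625 111884146276/182008890625]; tr = 2283139124/291214225, det = 153664/291214225
solving λ² − 2283139124/291214225·λ + 153664/291214225 = 0 gives λ = 196/25, 784/11648569
σ_max=√(196/25)=(14/5), σ_min=√(784/11648569)=(28/3413) → κ = 341.3000
perturbation bound = 341.3000·1/614 = 0.5559

0.5559


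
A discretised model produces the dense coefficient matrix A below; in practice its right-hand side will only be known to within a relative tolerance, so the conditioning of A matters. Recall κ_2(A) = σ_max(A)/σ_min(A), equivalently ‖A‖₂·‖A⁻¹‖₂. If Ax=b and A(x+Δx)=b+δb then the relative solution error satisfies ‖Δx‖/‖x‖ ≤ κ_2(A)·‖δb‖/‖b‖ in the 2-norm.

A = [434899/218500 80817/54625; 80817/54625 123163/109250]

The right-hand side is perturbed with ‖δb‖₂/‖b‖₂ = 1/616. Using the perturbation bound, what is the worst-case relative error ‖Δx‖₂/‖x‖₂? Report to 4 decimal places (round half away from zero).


AᵀA = [11745573601/1909690000 2202182433/477422500; 2202182433/477422500 1651786981/477422500]; tr = 734108861/76387600, det = 923521/305550400
eigenvalues of AᵀA: λ = (tr ± √(tr²−4·det))/2 = 961/100, 961/3055504
κ_2(A) = √(λ_max/λ_min) = √((961/100) / (961/3055504)) = 174.8000
κ_2(A)·‖δb‖/‖b‖ = 0.2838

0.2838


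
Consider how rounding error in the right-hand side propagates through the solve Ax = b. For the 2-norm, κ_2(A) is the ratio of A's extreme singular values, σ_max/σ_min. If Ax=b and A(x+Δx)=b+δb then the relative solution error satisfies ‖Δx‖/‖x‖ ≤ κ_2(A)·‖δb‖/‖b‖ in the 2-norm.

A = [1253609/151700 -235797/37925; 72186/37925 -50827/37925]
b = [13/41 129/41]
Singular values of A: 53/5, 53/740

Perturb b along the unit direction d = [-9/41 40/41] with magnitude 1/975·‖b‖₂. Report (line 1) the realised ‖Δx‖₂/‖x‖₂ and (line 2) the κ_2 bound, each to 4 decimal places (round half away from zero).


largest singular value 53/5, smallest 53/740
κ_2(A) = (53/5) / (53/740) = 148.0000
bound on ‖Δx‖/‖x‖: κ·ε = 148.0000·1/975 = 0.1518
solve Ax = b  →  x = [25.2075 33.4528]
‖b‖₂ = 3.1623 and ‖x‖₂ = 41.8869
Δx = A⁻¹·δb where δb = 1/975·3.1623·d; ‖Δx‖ = 0.0453
relative error = 0.0011
realised/bound (from unrounded values) ≈ 0.0071

0.0011
0.1518


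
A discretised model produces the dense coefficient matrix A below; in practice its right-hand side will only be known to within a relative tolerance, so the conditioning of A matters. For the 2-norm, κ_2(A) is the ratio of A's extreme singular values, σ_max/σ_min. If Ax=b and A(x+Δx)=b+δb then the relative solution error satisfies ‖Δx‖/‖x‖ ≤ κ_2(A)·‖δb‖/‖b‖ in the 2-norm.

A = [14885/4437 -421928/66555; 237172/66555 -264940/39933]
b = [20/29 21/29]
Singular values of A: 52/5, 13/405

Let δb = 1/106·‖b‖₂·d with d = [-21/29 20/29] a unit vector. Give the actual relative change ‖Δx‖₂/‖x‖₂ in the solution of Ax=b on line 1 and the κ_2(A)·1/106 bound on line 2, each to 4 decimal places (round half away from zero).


largest singular value 52/5, smallest 13/405
condition number: (52/5) ÷ (13/405) = 324.0000
κ_2(A)·‖δb‖/‖b‖ = 3.0566
solve Ax = b  →  x = [0.0452 -0.0848]
‖b‖₂ = 1.0000 and ‖x‖₂ = 0.0962
δb = ε·‖b‖·d = [-0.0068 0.0065]; solving A·Δx = δb gives ‖Δx‖ = 0.2939
relative error = 3.0566
tightness: 3.0566 against a bound of 3.0566; the bound is attained (ratio 1)

3.0566
3.0566


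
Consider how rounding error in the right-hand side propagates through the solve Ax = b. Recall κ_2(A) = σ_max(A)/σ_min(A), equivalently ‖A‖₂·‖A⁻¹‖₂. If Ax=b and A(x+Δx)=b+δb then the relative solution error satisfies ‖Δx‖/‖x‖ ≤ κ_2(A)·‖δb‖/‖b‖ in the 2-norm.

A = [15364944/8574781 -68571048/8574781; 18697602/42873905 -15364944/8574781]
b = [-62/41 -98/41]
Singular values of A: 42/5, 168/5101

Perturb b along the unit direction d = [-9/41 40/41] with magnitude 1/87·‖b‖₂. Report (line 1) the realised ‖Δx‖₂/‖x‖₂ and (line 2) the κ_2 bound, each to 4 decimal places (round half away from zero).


0.0163
2.9316

σ_max = 42/5, σ_min = 168/5101
condition number: (42/5) ÷ (168/5101) = 255.0500
κ_2(A)·‖δb‖/‖b‖ = 2.9316
solve Ax = b  →  x = [-59.2973 -13.0979]
‖b‖₂ = 2.8284 and ‖x‖₂ = 60.7267
δb = ε·‖b‖·d = [-0.0071 0.0317]; solving A·Δx = δb gives ‖Δx‖ = 0.9871
relative error = 0.0163
tightness: 0.0163 against a bound of 2.9316 (unrounded ratio ≈ 0.0055)


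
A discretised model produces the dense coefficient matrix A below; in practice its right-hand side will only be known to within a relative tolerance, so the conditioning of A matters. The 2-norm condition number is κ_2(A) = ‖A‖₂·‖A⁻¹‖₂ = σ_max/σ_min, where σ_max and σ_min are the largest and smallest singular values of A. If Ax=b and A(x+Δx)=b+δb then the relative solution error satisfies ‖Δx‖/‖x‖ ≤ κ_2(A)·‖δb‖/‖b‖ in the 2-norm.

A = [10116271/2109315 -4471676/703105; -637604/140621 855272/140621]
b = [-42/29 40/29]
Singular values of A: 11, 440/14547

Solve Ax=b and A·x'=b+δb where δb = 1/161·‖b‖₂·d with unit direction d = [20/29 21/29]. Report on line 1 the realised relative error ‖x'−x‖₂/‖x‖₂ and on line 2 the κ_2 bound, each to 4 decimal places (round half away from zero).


largest singular value 11, smallest 440/14547
κ = σ_max/σ_min = 11/(440/14547) = 363.6750
κ_2(A)·‖δb‖/‖b‖ = 2.2589
solve Ax = b  →  x = [-0.1091 0.1455]
2-norm of b is 2.0000; of x, 0.1818
Δx = A⁻¹·δb where δb = 1/161·2.0000·d; ‖Δx‖ = 0.4107
dividing the unrounded norms, ‖Δx‖/‖x‖ = 2.2589
so the bound is sharp here: realised error equals the bound

2.2589
2.2589


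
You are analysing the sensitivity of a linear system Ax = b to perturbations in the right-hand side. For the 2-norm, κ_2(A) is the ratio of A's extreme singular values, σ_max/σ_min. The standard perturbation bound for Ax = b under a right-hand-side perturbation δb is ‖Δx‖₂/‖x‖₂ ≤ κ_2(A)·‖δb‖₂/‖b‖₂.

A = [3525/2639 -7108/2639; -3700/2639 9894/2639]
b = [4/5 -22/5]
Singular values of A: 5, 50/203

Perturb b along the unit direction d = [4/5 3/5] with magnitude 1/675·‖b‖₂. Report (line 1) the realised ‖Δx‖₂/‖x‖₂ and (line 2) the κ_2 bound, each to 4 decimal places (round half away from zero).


from the listed singular values, σ₁ = 5, σ_n = 50/203
κ = σ_max/σ_min = 5/(50/203) = 20.3000
worst-case relative error ≤ 20.3000 × 1/675 = 0.0301
solve Ax = b  →  x = [-7.1877 -3.8615]
‖b‖₂ = 4.4721 and ‖x‖₂ = 8.1593
re-solving with b+δb shifts x by Δx of norm 0.0269
relative error = 0.0033
realised/bound (from unrounded values) ≈ 0.1096

0.0033
0.0301


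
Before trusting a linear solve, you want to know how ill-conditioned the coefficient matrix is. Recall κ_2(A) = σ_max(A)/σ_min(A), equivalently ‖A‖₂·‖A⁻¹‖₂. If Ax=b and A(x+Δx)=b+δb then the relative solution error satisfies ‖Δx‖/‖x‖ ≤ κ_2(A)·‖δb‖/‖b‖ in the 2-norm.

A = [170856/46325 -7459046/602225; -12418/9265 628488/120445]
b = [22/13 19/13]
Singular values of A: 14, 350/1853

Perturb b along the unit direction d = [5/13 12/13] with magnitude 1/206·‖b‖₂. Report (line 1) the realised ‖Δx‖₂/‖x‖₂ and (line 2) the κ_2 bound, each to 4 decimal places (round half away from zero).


σ_max = 14, σ_min = 350/1853
condition number: 14 ÷ (350/1853) = 74.1200
bound on ‖Δx‖/‖x‖: κ·ε = 74.1200·1/206 = 0.3598
solve Ax = b  →  x = [10.1850 2.8962]
2-norm of b is 2.2361; of x, 10.5888
Δx = A⁻¹·δb where δb = 1/206·2.2361·d; ‖Δx‖ = 0.0575
realised ‖Δx‖/‖x‖ = 0.0054
realised/bound (from unrounded values) ≈ 0.0151

0.0054
0.3598


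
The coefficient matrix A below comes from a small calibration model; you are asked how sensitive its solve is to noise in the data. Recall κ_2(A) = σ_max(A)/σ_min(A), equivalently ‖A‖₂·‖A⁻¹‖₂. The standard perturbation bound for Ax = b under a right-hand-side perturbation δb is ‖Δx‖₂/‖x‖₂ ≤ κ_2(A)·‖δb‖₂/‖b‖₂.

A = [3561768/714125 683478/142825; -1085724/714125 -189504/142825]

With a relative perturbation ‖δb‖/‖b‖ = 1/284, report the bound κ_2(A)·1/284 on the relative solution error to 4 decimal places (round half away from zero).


0.2775

AᵀA = [22183980624/815959225 4224222576/163191845; 4224222576/163191845 804886308/32638369]; tr = 50304564/970225, det = 419904/970225
solving λ² − 50304564/970225·λ + 419904/970225 = 0 gives λ = 1296/25, 324/38809
κ = σ_max/σ_min = (36/5)/(18/197) = 78.8000
bound on ‖Δx‖/‖x‖: κ·ε = 78.8000·1/284 = 0.2775


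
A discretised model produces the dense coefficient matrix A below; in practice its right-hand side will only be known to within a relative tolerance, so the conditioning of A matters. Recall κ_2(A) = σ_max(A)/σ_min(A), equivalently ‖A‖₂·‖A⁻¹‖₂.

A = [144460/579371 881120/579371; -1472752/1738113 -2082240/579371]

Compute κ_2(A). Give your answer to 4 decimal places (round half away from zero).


M = AᵀA = [13945660816/17875957401 6801741440/1986217489; 6801741440/1986217489 30249088000/1986217489]. tr(M)=170248336/10634121, det(M)=1638400/10634121
char-poly roots: 16 and 102400/10634121
κ = σ_max/σ_min = 4/(320/3261) = 40.7625

40.7625


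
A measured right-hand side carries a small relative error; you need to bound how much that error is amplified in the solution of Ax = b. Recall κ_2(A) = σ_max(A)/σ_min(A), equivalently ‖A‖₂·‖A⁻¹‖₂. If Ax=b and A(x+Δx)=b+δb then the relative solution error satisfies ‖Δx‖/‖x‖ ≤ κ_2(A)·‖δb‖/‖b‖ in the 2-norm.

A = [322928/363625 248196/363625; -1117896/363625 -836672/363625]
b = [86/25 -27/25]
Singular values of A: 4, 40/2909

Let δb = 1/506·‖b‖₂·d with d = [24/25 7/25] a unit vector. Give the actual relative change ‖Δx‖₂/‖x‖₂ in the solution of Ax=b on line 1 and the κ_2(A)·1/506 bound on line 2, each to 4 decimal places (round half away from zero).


σ_max = 4, σ_min = 40/2909
condition number: 4 ÷ (40/2909) = 290.9000
worst-case relative error ≤ 290.9000 × 1/506 = 0.5749
solve Ax = b  →  x = [-130.5050 174.8400]
2-norm of b is 3.6056; of x, 218.1756
re-solving with b+δb shifts x by Δx of norm 0.5182
dividing the unrounded norms, ‖Δx‖/‖x‖ = 0.0024
so the bound overstates the realised error by a factor of ≈ 242.0441 (computed from the unrounded values)

0.0024
0.5749


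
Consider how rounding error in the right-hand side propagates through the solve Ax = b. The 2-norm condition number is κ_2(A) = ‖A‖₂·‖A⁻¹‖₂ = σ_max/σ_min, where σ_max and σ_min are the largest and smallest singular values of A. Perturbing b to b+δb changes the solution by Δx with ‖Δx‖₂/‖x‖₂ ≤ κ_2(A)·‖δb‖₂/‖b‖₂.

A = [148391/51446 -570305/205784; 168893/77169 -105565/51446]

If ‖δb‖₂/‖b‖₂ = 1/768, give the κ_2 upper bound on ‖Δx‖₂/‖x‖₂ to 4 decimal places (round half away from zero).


AᵀA = [312278381725/23820218244 -396517904125/31760290992; -396517904125/31760290992 503551300625/42347054656]; tr = 11329864225/453178944, det = 9765625/453178944
solving λ² − 11329864225/453178944·λ + 9765625/453178944 = 0 gives λ = 25, 390625/453178944
so κ_2 = √(25 / (390625/453178944)) = 170.3040
κ_2(A)·‖δb‖/‖b‖ = 0.2218

0.2218


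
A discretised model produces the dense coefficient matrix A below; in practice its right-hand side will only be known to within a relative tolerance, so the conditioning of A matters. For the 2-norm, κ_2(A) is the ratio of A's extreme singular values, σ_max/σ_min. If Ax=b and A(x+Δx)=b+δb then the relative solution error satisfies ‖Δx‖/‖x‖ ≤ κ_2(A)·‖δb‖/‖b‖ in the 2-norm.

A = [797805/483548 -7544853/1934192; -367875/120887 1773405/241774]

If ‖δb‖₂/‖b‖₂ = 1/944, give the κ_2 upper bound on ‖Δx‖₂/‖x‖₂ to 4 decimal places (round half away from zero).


M = AᵀA = [9694827225/809061136 -93065207985/3236244544; -93065207985/3236244544 893434552281/12944978176]. tr(M)=6204448449/76597504, det(M)=4100625/76597504
char-poly roots: 81 and 50625/76597504
κ_2(A) = √(λ_max/λ_min) = √(81 / (50625/76597504)) = 350.0800
worst-case relative error ≤ 350.0800 × 1/944 = 0.3708

0.3708
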